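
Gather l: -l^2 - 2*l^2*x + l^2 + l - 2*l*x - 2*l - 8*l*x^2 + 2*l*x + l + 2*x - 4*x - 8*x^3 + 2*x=-2*l^2*x - 8*l*x^2 - 8*x^3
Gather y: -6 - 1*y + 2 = -y - 4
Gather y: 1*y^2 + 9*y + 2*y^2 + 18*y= 3*y^2 + 27*y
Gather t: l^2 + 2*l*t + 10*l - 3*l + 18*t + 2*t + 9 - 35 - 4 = l^2 + 7*l + t*(2*l + 20) - 30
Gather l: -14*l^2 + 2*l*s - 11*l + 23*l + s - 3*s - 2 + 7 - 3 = -14*l^2 + l*(2*s + 12) - 2*s + 2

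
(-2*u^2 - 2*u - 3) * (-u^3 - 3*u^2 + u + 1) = 2*u^5 + 8*u^4 + 7*u^3 + 5*u^2 - 5*u - 3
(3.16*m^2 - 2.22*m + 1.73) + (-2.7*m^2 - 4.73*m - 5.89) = 0.46*m^2 - 6.95*m - 4.16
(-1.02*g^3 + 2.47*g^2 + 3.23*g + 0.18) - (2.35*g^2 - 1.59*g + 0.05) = -1.02*g^3 + 0.12*g^2 + 4.82*g + 0.13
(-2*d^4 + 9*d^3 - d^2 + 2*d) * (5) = -10*d^4 + 45*d^3 - 5*d^2 + 10*d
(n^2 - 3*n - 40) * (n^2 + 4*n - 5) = n^4 + n^3 - 57*n^2 - 145*n + 200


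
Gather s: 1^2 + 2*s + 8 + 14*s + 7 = 16*s + 16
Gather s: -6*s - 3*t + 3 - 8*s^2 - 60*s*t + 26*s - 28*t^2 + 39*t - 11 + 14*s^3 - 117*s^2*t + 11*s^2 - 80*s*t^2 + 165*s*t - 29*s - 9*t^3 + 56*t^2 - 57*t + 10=14*s^3 + s^2*(3 - 117*t) + s*(-80*t^2 + 105*t - 9) - 9*t^3 + 28*t^2 - 21*t + 2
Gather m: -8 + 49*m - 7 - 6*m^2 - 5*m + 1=-6*m^2 + 44*m - 14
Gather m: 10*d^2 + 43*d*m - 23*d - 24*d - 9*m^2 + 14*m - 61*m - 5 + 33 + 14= 10*d^2 - 47*d - 9*m^2 + m*(43*d - 47) + 42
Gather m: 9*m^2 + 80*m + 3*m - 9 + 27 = 9*m^2 + 83*m + 18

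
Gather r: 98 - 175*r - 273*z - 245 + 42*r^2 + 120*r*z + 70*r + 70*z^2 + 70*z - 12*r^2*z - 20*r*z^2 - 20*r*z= r^2*(42 - 12*z) + r*(-20*z^2 + 100*z - 105) + 70*z^2 - 203*z - 147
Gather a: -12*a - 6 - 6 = -12*a - 12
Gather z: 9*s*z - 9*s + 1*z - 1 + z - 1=-9*s + z*(9*s + 2) - 2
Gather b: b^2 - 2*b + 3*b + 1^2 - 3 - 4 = b^2 + b - 6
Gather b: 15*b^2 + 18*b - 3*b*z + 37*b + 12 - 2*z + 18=15*b^2 + b*(55 - 3*z) - 2*z + 30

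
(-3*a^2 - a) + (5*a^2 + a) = 2*a^2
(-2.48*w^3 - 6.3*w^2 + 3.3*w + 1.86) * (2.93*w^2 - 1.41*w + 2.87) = -7.2664*w^5 - 14.9622*w^4 + 11.4344*w^3 - 17.2842*w^2 + 6.8484*w + 5.3382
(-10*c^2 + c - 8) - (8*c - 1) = -10*c^2 - 7*c - 7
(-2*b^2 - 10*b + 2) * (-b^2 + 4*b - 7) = 2*b^4 + 2*b^3 - 28*b^2 + 78*b - 14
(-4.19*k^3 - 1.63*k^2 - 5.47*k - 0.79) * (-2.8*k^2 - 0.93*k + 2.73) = 11.732*k^5 + 8.4607*k^4 + 5.3932*k^3 + 2.8492*k^2 - 14.1984*k - 2.1567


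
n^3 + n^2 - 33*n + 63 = (n - 3)^2*(n + 7)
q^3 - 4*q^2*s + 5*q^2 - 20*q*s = q*(q + 5)*(q - 4*s)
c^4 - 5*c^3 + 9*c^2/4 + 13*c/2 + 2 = (c - 4)*(c - 2)*(c + 1/2)^2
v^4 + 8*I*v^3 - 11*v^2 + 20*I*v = v*(v - I)*(v + 4*I)*(v + 5*I)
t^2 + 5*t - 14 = (t - 2)*(t + 7)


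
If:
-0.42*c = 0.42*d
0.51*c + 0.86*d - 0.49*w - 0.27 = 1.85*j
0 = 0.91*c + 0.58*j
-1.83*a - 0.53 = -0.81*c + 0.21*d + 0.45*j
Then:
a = 0.181056466302368*w - 0.189851678376269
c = 0.191962174940898*w + 0.105775075987842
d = -0.191962174940898*w - 0.105775075987842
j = -0.301182033096927*w - 0.165957446808511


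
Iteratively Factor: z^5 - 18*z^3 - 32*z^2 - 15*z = (z + 1)*(z^4 - z^3 - 17*z^2 - 15*z) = (z + 1)^2*(z^3 - 2*z^2 - 15*z) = (z - 5)*(z + 1)^2*(z^2 + 3*z) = z*(z - 5)*(z + 1)^2*(z + 3)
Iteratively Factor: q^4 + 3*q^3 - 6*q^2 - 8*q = (q - 2)*(q^3 + 5*q^2 + 4*q) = q*(q - 2)*(q^2 + 5*q + 4) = q*(q - 2)*(q + 1)*(q + 4)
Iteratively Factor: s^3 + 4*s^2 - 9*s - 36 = (s - 3)*(s^2 + 7*s + 12) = (s - 3)*(s + 3)*(s + 4)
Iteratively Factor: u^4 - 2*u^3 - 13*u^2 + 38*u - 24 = (u - 2)*(u^3 - 13*u + 12) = (u - 3)*(u - 2)*(u^2 + 3*u - 4) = (u - 3)*(u - 2)*(u - 1)*(u + 4)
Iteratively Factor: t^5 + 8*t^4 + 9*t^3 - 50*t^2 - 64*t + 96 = (t - 1)*(t^4 + 9*t^3 + 18*t^2 - 32*t - 96) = (t - 1)*(t + 3)*(t^3 + 6*t^2 - 32) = (t - 2)*(t - 1)*(t + 3)*(t^2 + 8*t + 16) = (t - 2)*(t - 1)*(t + 3)*(t + 4)*(t + 4)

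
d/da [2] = 0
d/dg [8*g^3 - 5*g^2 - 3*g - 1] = 24*g^2 - 10*g - 3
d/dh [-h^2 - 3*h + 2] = -2*h - 3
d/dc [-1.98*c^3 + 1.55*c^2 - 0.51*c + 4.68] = -5.94*c^2 + 3.1*c - 0.51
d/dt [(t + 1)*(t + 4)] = 2*t + 5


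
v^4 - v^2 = v^2*(v - 1)*(v + 1)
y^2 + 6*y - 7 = (y - 1)*(y + 7)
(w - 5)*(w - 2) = w^2 - 7*w + 10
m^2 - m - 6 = (m - 3)*(m + 2)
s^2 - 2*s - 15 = (s - 5)*(s + 3)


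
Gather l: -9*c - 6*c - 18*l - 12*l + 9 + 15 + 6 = -15*c - 30*l + 30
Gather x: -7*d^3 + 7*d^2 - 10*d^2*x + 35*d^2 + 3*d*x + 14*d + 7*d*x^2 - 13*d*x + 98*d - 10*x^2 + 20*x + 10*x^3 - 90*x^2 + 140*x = -7*d^3 + 42*d^2 + 112*d + 10*x^3 + x^2*(7*d - 100) + x*(-10*d^2 - 10*d + 160)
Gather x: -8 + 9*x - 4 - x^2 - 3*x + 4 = -x^2 + 6*x - 8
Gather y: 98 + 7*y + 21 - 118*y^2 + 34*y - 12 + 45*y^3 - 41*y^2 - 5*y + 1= 45*y^3 - 159*y^2 + 36*y + 108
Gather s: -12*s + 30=30 - 12*s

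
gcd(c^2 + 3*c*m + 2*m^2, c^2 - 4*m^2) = c + 2*m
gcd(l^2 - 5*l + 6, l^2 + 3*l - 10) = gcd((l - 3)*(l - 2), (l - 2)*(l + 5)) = l - 2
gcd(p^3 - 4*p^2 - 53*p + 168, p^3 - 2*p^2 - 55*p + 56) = p^2 - p - 56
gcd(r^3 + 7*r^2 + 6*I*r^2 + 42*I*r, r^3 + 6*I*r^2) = r^2 + 6*I*r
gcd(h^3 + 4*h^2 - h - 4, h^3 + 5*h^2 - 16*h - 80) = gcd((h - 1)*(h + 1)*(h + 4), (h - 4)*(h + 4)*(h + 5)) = h + 4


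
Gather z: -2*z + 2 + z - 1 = 1 - z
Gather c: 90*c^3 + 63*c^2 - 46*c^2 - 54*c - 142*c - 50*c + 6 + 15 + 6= 90*c^3 + 17*c^2 - 246*c + 27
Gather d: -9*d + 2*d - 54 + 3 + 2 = -7*d - 49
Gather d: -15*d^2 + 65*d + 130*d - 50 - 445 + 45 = -15*d^2 + 195*d - 450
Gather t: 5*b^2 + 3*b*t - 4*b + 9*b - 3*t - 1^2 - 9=5*b^2 + 5*b + t*(3*b - 3) - 10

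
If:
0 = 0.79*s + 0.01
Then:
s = -0.01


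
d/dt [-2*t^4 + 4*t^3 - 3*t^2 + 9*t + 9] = -8*t^3 + 12*t^2 - 6*t + 9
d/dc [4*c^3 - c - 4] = 12*c^2 - 1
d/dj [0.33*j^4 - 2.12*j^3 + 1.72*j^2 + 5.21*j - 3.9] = 1.32*j^3 - 6.36*j^2 + 3.44*j + 5.21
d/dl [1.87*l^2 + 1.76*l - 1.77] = 3.74*l + 1.76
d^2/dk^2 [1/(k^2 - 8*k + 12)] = 2*(-k^2 + 8*k + 4*(k - 4)^2 - 12)/(k^2 - 8*k + 12)^3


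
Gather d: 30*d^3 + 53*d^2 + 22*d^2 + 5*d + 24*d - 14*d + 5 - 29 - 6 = 30*d^3 + 75*d^2 + 15*d - 30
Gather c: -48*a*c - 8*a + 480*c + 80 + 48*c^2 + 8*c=-8*a + 48*c^2 + c*(488 - 48*a) + 80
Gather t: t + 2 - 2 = t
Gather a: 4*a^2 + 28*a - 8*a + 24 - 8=4*a^2 + 20*a + 16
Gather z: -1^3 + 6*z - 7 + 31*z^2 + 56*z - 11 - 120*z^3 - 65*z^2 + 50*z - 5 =-120*z^3 - 34*z^2 + 112*z - 24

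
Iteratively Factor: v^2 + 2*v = (v + 2)*(v)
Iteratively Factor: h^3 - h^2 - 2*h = (h + 1)*(h^2 - 2*h) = h*(h + 1)*(h - 2)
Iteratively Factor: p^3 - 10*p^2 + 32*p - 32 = (p - 2)*(p^2 - 8*p + 16) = (p - 4)*(p - 2)*(p - 4)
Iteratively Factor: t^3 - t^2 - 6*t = (t + 2)*(t^2 - 3*t) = (t - 3)*(t + 2)*(t)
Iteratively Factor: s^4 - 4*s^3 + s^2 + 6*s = (s - 2)*(s^3 - 2*s^2 - 3*s) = (s - 2)*(s + 1)*(s^2 - 3*s) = (s - 3)*(s - 2)*(s + 1)*(s)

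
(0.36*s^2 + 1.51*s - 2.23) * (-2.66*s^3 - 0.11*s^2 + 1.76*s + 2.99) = -0.9576*s^5 - 4.0562*s^4 + 6.3993*s^3 + 3.9793*s^2 + 0.5901*s - 6.6677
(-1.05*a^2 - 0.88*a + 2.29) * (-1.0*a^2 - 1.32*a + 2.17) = 1.05*a^4 + 2.266*a^3 - 3.4069*a^2 - 4.9324*a + 4.9693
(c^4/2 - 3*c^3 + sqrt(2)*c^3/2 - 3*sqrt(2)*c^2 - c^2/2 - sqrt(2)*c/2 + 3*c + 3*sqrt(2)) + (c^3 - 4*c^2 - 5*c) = c^4/2 - 2*c^3 + sqrt(2)*c^3/2 - 9*c^2/2 - 3*sqrt(2)*c^2 - 2*c - sqrt(2)*c/2 + 3*sqrt(2)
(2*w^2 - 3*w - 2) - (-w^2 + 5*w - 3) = 3*w^2 - 8*w + 1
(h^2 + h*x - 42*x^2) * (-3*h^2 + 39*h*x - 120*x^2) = -3*h^4 + 36*h^3*x + 45*h^2*x^2 - 1758*h*x^3 + 5040*x^4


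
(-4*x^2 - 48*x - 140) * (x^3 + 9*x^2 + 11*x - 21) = -4*x^5 - 84*x^4 - 616*x^3 - 1704*x^2 - 532*x + 2940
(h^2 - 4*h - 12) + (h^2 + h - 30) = 2*h^2 - 3*h - 42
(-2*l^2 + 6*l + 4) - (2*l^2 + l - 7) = -4*l^2 + 5*l + 11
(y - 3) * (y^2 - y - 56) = y^3 - 4*y^2 - 53*y + 168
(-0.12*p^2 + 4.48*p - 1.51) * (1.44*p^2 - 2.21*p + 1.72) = -0.1728*p^4 + 6.7164*p^3 - 12.2816*p^2 + 11.0427*p - 2.5972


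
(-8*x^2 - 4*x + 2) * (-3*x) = 24*x^3 + 12*x^2 - 6*x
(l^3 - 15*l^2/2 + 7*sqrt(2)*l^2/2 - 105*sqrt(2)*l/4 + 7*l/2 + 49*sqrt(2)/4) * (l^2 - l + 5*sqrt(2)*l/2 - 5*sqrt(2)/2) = l^5 - 17*l^4/2 + 6*sqrt(2)*l^4 - 51*sqrt(2)*l^3 + 57*l^3/2 - 609*l^2/4 + 66*sqrt(2)*l^2 - 21*sqrt(2)*l + 385*l/2 - 245/4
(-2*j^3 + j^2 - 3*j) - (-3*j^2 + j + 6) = -2*j^3 + 4*j^2 - 4*j - 6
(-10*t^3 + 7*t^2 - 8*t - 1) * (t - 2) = -10*t^4 + 27*t^3 - 22*t^2 + 15*t + 2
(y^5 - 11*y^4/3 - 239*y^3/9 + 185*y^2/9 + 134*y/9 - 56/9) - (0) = y^5 - 11*y^4/3 - 239*y^3/9 + 185*y^2/9 + 134*y/9 - 56/9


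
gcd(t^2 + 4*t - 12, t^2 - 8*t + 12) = t - 2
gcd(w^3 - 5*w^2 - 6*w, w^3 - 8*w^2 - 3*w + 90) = w - 6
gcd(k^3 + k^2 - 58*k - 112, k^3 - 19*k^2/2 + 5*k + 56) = k^2 - 6*k - 16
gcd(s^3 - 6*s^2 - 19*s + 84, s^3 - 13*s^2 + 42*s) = s - 7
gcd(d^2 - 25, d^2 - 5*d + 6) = 1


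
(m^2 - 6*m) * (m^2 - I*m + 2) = m^4 - 6*m^3 - I*m^3 + 2*m^2 + 6*I*m^2 - 12*m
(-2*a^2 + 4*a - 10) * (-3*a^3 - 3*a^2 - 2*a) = 6*a^5 - 6*a^4 + 22*a^3 + 22*a^2 + 20*a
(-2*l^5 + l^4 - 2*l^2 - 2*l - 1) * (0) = 0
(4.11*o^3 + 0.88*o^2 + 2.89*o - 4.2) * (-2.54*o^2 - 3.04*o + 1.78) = -10.4394*o^5 - 14.7296*o^4 - 2.7*o^3 + 3.4488*o^2 + 17.9122*o - 7.476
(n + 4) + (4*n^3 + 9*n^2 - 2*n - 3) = 4*n^3 + 9*n^2 - n + 1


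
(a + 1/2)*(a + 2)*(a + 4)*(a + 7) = a^4 + 27*a^3/2 + 113*a^2/2 + 81*a + 28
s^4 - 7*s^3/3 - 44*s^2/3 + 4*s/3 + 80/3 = (s - 5)*(s - 4/3)*(s + 2)^2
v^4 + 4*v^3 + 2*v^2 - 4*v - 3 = (v - 1)*(v + 1)^2*(v + 3)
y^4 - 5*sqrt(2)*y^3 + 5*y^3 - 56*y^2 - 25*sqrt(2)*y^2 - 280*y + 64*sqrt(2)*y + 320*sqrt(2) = (y + 5)*(y - 8*sqrt(2))*(y - sqrt(2))*(y + 4*sqrt(2))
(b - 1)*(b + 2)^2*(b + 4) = b^4 + 7*b^3 + 12*b^2 - 4*b - 16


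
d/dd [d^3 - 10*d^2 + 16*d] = 3*d^2 - 20*d + 16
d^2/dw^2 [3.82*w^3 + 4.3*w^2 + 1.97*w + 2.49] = 22.92*w + 8.6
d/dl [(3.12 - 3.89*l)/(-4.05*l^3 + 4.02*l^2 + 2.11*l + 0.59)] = (-31.509*l^3 + 53.5458*l^2 - 25.0848*l - 8.8783)/(16.4025*l^6 - 32.562*l^5 - 0.930600000000002*l^4 + 12.1854*l^3 + 9.1957*l^2 + 2.4898*l + 0.3481)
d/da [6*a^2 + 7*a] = 12*a + 7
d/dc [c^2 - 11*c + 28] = 2*c - 11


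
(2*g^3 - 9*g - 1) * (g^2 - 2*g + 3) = 2*g^5 - 4*g^4 - 3*g^3 + 17*g^2 - 25*g - 3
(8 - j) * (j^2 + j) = -j^3 + 7*j^2 + 8*j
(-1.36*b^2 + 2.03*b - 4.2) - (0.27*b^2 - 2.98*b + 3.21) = -1.63*b^2 + 5.01*b - 7.41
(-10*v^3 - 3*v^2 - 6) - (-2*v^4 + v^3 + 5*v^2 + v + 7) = 2*v^4 - 11*v^3 - 8*v^2 - v - 13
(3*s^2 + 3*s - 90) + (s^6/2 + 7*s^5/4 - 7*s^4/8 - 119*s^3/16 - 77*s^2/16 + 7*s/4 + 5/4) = s^6/2 + 7*s^5/4 - 7*s^4/8 - 119*s^3/16 - 29*s^2/16 + 19*s/4 - 355/4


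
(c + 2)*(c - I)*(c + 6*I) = c^3 + 2*c^2 + 5*I*c^2 + 6*c + 10*I*c + 12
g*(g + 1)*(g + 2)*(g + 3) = g^4 + 6*g^3 + 11*g^2 + 6*g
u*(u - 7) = u^2 - 7*u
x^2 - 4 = (x - 2)*(x + 2)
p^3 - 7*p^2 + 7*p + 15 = (p - 5)*(p - 3)*(p + 1)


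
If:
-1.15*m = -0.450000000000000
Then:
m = 0.39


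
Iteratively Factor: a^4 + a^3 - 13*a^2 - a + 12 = (a + 1)*(a^3 - 13*a + 12) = (a - 3)*(a + 1)*(a^2 + 3*a - 4) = (a - 3)*(a + 1)*(a + 4)*(a - 1)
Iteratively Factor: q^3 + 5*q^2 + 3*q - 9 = (q - 1)*(q^2 + 6*q + 9) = (q - 1)*(q + 3)*(q + 3)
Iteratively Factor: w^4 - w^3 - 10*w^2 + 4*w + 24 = (w + 2)*(w^3 - 3*w^2 - 4*w + 12) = (w - 3)*(w + 2)*(w^2 - 4) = (w - 3)*(w + 2)^2*(w - 2)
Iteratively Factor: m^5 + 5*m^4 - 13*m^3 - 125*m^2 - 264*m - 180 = (m + 2)*(m^4 + 3*m^3 - 19*m^2 - 87*m - 90) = (m + 2)*(m + 3)*(m^3 - 19*m - 30) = (m - 5)*(m + 2)*(m + 3)*(m^2 + 5*m + 6) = (m - 5)*(m + 2)*(m + 3)^2*(m + 2)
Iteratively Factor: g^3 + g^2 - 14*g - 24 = (g - 4)*(g^2 + 5*g + 6) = (g - 4)*(g + 3)*(g + 2)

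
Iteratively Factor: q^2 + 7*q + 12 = (q + 4)*(q + 3)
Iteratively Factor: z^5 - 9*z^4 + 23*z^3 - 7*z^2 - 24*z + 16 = (z - 4)*(z^4 - 5*z^3 + 3*z^2 + 5*z - 4) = (z - 4)*(z - 1)*(z^3 - 4*z^2 - z + 4) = (z - 4)*(z - 1)^2*(z^2 - 3*z - 4) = (z - 4)*(z - 1)^2*(z + 1)*(z - 4)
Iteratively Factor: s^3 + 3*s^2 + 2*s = (s + 2)*(s^2 + s) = (s + 1)*(s + 2)*(s)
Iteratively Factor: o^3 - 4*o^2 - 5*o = (o)*(o^2 - 4*o - 5) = o*(o + 1)*(o - 5)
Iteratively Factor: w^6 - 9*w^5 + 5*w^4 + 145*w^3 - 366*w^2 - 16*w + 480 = (w + 1)*(w^5 - 10*w^4 + 15*w^3 + 130*w^2 - 496*w + 480) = (w - 2)*(w + 1)*(w^4 - 8*w^3 - w^2 + 128*w - 240) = (w - 3)*(w - 2)*(w + 1)*(w^3 - 5*w^2 - 16*w + 80) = (w - 5)*(w - 3)*(w - 2)*(w + 1)*(w^2 - 16) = (w - 5)*(w - 3)*(w - 2)*(w + 1)*(w + 4)*(w - 4)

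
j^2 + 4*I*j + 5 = (j - I)*(j + 5*I)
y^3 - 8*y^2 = y^2*(y - 8)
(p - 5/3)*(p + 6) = p^2 + 13*p/3 - 10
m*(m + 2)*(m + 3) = m^3 + 5*m^2 + 6*m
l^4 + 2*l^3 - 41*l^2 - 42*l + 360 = (l - 5)*(l - 3)*(l + 4)*(l + 6)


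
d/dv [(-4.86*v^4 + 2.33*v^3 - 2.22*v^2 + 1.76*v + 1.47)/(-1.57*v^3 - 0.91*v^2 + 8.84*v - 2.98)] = (7.6302*v^6 + 8.8452*v^5 - 134.4929*v^4 + 104.652*v^3 - 31.9297*v^2 + 15.9066*v - 18.2396)/(2.4649*v^6 + 2.8574*v^5 - 26.9295*v^4 - 6.7316*v^3 + 83.5692*v^2 - 52.6864*v + 8.8804)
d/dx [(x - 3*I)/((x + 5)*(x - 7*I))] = ((-x + 3*I)*(x + 5) + (-x + 3*I)*(x - 7*I) + (x + 5)*(x - 7*I))/((x + 5)^2*(x - 7*I)^2)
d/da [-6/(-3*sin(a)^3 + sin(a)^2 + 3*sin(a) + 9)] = 6*(-9*sin(a)^2 + 2*sin(a) + 3)*cos(a)/(-3*sin(a)*cos(a)^2 + cos(a)^2 - 10)^2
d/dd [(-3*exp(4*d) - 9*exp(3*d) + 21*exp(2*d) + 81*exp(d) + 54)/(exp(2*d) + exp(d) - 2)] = 6*(-exp(3*d) + exp(2*d) + exp(d) - 9)*exp(d)/(exp(2*d) - 2*exp(d) + 1)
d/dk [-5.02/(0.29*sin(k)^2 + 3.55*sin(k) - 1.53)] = (2.9116*sin(k) + 17.821)*cos(k)/(0.29*sin(k)^2 + 3.55*sin(k) - 1.53)^2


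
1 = 1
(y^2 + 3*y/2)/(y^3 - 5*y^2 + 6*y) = (y + 3/2)/(y^2 - 5*y + 6)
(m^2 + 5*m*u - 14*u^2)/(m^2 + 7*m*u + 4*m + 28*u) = (m - 2*u)/(m + 4)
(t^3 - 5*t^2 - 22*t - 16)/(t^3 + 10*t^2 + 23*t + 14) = (t - 8)/(t + 7)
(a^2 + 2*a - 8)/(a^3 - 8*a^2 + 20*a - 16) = (a + 4)/(a^2 - 6*a + 8)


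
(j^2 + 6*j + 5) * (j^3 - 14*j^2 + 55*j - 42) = j^5 - 8*j^4 - 24*j^3 + 218*j^2 + 23*j - 210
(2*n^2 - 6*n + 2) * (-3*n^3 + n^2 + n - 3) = -6*n^5 + 20*n^4 - 10*n^3 - 10*n^2 + 20*n - 6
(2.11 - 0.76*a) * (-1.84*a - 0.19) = 1.3984*a^2 - 3.738*a - 0.4009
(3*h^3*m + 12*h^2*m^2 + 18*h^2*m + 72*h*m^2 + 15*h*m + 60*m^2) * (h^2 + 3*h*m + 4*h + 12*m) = 3*h^5*m + 21*h^4*m^2 + 30*h^4*m + 36*h^3*m^3 + 210*h^3*m^2 + 87*h^3*m + 360*h^2*m^3 + 609*h^2*m^2 + 60*h^2*m + 1044*h*m^3 + 420*h*m^2 + 720*m^3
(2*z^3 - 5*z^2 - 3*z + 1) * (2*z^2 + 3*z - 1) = 4*z^5 - 4*z^4 - 23*z^3 - 2*z^2 + 6*z - 1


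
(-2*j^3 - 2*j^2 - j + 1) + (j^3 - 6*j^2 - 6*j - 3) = -j^3 - 8*j^2 - 7*j - 2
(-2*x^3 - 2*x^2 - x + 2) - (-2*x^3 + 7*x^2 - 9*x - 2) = -9*x^2 + 8*x + 4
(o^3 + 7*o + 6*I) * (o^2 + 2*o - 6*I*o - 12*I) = o^5 + 2*o^4 - 6*I*o^4 + 7*o^3 - 12*I*o^3 + 14*o^2 - 36*I*o^2 + 36*o - 72*I*o + 72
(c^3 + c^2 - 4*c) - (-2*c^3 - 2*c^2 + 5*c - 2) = 3*c^3 + 3*c^2 - 9*c + 2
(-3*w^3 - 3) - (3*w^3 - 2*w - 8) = -6*w^3 + 2*w + 5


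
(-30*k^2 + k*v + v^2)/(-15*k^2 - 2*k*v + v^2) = (6*k + v)/(3*k + v)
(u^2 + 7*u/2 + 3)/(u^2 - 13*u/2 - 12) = (u + 2)/(u - 8)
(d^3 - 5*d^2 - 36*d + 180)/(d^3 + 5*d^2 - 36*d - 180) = (d - 5)/(d + 5)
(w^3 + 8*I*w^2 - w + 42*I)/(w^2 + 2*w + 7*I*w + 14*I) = (w^2 + I*w + 6)/(w + 2)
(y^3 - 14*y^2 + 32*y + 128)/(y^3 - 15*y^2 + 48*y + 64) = (y + 2)/(y + 1)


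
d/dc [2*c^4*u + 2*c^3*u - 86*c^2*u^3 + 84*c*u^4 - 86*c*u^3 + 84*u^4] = 2*u*(4*c^3 + 3*c^2 - 86*c*u^2 + 42*u^3 - 43*u^2)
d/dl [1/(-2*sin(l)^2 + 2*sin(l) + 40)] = (2*sin(l) - 1)*cos(l)/(2*(sin(l) + cos(l)^2 + 19)^2)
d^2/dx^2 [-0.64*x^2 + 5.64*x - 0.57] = -1.28000000000000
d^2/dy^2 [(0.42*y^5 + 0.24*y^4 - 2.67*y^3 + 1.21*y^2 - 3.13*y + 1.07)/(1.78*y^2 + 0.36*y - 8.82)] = (7.98436799999999*y^7 + 5.827008*y^6 - 117.11304*y^5 - 62.42832*y^4 + 535.350544*y^3 + 409.22904*y^2 - 1536.9588*y + 202.255344)/(5.639752*y^6 + 3.421872*y^5 - 83.1438*y^4 - 33.86448*y^3 + 411.9822*y^2 + 84.015792*y - 686.128968)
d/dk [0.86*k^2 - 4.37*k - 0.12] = 1.72*k - 4.37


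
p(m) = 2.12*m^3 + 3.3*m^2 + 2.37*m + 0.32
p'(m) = 6.36*m^2 + 6.6*m + 2.37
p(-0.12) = 0.08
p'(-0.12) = 1.67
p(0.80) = 5.41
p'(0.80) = 11.72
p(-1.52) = -3.10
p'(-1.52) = 7.03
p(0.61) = 3.47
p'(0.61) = 8.76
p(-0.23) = -0.08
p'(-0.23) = 1.19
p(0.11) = 0.62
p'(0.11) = 3.17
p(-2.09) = -9.57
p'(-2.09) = 16.36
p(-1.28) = -1.75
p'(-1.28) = 4.34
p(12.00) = 4167.32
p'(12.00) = 997.41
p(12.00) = 4167.32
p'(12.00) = 997.41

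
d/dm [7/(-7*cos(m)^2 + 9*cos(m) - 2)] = 7*(9 - 14*cos(m))*sin(m)/(7*cos(m)^2 - 9*cos(m) + 2)^2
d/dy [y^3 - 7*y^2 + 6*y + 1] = 3*y^2 - 14*y + 6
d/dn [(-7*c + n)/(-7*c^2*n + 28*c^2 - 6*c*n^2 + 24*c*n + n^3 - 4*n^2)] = (-c - 2*n + 4)/(c^2*n^2 - 8*c^2*n + 16*c^2 + 2*c*n^3 - 16*c*n^2 + 32*c*n + n^4 - 8*n^3 + 16*n^2)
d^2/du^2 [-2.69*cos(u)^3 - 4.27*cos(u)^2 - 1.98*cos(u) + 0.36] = 3.9975*cos(u) + 8.54*cos(2*u) + 6.0525*cos(3*u)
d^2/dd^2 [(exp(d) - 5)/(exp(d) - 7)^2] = exp(d)/(exp(d) - 7)^2 + 22*exp(2*d)/(exp(d) - 7)^4 - 70*exp(d)/(exp(d) - 7)^4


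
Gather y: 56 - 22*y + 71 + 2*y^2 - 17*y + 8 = 2*y^2 - 39*y + 135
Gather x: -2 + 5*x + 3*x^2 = 3*x^2 + 5*x - 2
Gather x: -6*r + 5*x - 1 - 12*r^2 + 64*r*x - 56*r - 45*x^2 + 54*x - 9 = -12*r^2 - 62*r - 45*x^2 + x*(64*r + 59) - 10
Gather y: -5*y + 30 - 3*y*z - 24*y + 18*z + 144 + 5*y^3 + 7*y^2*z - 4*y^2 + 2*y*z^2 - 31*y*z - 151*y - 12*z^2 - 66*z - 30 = 5*y^3 + y^2*(7*z - 4) + y*(2*z^2 - 34*z - 180) - 12*z^2 - 48*z + 144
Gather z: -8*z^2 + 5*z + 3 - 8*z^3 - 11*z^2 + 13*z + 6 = -8*z^3 - 19*z^2 + 18*z + 9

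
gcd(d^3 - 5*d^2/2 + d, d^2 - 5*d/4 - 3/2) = d - 2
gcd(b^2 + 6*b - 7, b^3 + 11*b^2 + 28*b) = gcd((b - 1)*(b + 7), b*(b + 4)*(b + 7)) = b + 7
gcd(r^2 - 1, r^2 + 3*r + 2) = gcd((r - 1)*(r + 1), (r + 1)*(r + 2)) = r + 1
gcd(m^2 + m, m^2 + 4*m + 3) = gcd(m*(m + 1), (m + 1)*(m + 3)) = m + 1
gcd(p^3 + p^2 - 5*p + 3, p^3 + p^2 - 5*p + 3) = p^3 + p^2 - 5*p + 3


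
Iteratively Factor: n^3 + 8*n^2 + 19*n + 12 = (n + 1)*(n^2 + 7*n + 12) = (n + 1)*(n + 3)*(n + 4)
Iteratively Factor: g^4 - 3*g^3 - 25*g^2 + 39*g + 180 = (g - 5)*(g^3 + 2*g^2 - 15*g - 36) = (g - 5)*(g + 3)*(g^2 - g - 12) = (g - 5)*(g - 4)*(g + 3)*(g + 3)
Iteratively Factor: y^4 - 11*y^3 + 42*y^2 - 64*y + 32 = (y - 2)*(y^3 - 9*y^2 + 24*y - 16) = (y - 4)*(y - 2)*(y^2 - 5*y + 4) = (y - 4)*(y - 2)*(y - 1)*(y - 4)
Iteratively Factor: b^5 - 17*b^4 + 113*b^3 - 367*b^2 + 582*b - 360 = (b - 3)*(b^4 - 14*b^3 + 71*b^2 - 154*b + 120) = (b - 5)*(b - 3)*(b^3 - 9*b^2 + 26*b - 24) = (b - 5)*(b - 3)*(b - 2)*(b^2 - 7*b + 12) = (b - 5)*(b - 4)*(b - 3)*(b - 2)*(b - 3)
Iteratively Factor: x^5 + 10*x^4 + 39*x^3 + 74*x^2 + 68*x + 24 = (x + 2)*(x^4 + 8*x^3 + 23*x^2 + 28*x + 12) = (x + 2)^2*(x^3 + 6*x^2 + 11*x + 6) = (x + 2)^3*(x^2 + 4*x + 3) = (x + 2)^3*(x + 3)*(x + 1)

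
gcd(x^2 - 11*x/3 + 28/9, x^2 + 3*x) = 1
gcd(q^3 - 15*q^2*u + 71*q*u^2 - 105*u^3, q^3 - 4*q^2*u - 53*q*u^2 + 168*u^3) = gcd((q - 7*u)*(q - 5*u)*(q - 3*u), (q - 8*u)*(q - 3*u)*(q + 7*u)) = q - 3*u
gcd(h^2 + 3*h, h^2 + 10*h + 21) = h + 3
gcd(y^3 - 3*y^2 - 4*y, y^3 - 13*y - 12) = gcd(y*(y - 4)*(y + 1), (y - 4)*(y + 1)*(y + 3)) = y^2 - 3*y - 4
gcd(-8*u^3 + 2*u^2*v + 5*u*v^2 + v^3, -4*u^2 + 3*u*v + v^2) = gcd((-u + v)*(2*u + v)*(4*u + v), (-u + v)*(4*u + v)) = 4*u^2 - 3*u*v - v^2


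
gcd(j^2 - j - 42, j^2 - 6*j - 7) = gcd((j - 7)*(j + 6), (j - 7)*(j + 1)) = j - 7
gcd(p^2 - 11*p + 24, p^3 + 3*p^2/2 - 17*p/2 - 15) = p - 3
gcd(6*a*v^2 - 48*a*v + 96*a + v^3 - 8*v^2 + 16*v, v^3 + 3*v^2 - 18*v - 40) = v - 4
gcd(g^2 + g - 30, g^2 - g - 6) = 1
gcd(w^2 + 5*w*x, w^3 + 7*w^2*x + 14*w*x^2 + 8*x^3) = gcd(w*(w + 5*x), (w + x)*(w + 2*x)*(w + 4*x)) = 1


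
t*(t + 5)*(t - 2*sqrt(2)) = t^3 - 2*sqrt(2)*t^2 + 5*t^2 - 10*sqrt(2)*t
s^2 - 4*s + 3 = (s - 3)*(s - 1)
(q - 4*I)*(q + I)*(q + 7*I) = q^3 + 4*I*q^2 + 25*q + 28*I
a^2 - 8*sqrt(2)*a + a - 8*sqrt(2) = (a + 1)*(a - 8*sqrt(2))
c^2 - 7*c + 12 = (c - 4)*(c - 3)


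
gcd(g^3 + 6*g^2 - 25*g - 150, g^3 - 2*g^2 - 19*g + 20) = g - 5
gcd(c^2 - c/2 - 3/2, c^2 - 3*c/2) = c - 3/2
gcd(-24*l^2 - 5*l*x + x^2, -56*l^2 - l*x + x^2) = -8*l + x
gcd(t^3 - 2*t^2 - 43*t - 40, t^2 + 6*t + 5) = t^2 + 6*t + 5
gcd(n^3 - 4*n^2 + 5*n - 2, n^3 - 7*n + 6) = n^2 - 3*n + 2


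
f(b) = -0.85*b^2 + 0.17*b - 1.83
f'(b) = 0.17 - 1.7*b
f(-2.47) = -7.44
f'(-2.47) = 4.37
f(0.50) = -1.96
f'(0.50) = -0.68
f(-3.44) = -12.47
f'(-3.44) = 6.02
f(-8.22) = -60.66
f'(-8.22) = 14.14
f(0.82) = -2.26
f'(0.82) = -1.22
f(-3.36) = -12.00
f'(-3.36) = 5.88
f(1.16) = -2.78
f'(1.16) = -1.80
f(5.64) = -27.91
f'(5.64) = -9.42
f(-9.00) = -72.21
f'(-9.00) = 15.47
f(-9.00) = -72.21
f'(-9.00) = 15.47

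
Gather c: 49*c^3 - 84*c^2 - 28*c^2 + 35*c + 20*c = 49*c^3 - 112*c^2 + 55*c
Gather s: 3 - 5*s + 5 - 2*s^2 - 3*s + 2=-2*s^2 - 8*s + 10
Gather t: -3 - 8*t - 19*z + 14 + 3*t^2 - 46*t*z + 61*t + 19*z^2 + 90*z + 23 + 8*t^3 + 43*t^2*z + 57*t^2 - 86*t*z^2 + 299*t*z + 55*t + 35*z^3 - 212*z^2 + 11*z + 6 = 8*t^3 + t^2*(43*z + 60) + t*(-86*z^2 + 253*z + 108) + 35*z^3 - 193*z^2 + 82*z + 40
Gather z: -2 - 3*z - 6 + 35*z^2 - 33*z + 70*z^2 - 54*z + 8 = 105*z^2 - 90*z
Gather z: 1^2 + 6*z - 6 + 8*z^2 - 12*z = 8*z^2 - 6*z - 5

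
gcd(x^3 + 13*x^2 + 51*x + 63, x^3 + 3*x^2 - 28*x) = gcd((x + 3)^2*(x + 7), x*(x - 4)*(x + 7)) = x + 7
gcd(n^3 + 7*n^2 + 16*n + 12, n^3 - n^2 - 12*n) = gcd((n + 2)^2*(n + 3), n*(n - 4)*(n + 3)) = n + 3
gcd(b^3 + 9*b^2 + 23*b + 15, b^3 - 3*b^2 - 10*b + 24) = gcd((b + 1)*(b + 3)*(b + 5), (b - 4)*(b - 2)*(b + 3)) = b + 3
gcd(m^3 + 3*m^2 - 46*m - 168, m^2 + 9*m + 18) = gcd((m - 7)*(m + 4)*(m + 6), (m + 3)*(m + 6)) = m + 6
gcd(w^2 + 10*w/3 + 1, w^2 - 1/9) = w + 1/3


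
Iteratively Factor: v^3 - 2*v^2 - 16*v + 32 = (v - 4)*(v^2 + 2*v - 8) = (v - 4)*(v - 2)*(v + 4)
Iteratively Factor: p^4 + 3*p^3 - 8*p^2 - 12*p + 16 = (p + 2)*(p^3 + p^2 - 10*p + 8) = (p - 1)*(p + 2)*(p^2 + 2*p - 8) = (p - 1)*(p + 2)*(p + 4)*(p - 2)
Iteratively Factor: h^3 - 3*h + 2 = (h - 1)*(h^2 + h - 2) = (h - 1)*(h + 2)*(h - 1)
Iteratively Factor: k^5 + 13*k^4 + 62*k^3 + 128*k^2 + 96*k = (k + 3)*(k^4 + 10*k^3 + 32*k^2 + 32*k) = (k + 3)*(k + 4)*(k^3 + 6*k^2 + 8*k) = (k + 3)*(k + 4)^2*(k^2 + 2*k) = (k + 2)*(k + 3)*(k + 4)^2*(k)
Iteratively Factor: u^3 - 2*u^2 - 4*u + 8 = (u - 2)*(u^2 - 4) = (u - 2)*(u + 2)*(u - 2)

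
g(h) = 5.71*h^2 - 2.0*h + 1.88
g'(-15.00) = -173.30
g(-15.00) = 1316.63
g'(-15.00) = -173.30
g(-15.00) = 1316.63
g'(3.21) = 34.66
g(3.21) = 54.30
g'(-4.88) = -57.73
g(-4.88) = 147.62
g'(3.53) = 38.31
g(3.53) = 65.97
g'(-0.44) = -7.02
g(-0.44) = 3.87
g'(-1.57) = -19.93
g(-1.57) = 19.09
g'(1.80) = 18.56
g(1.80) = 16.78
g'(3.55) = 38.54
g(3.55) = 66.74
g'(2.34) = 24.72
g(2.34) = 28.47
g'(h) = 11.42*h - 2.0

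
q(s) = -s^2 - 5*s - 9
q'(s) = -2*s - 5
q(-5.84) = -13.91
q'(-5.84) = 6.68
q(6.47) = -83.21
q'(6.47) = -17.94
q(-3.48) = -3.71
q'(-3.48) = 1.96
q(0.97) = -14.79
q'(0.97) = -6.94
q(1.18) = -16.29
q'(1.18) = -7.36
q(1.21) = -16.51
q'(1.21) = -7.42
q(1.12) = -15.85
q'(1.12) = -7.24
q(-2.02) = -2.98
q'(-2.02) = -0.96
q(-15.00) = -159.00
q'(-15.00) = 25.00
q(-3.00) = -3.00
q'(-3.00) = 1.00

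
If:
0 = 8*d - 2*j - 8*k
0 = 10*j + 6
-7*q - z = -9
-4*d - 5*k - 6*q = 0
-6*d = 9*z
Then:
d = -237/268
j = -3/5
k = -246/335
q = 161/134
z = 79/134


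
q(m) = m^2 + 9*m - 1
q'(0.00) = 9.00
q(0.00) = -1.00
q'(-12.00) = -15.00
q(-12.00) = 35.00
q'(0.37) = 9.74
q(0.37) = 2.47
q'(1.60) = 12.20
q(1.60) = 15.96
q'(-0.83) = 7.34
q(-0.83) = -7.78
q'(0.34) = 9.68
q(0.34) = 2.18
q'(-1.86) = 5.28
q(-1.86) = -14.28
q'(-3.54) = 1.92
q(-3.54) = -20.33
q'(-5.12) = -1.24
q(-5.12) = -20.87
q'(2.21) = 13.42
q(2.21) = 23.77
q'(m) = 2*m + 9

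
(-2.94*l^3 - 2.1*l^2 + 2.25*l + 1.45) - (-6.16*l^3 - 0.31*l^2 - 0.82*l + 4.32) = 3.22*l^3 - 1.79*l^2 + 3.07*l - 2.87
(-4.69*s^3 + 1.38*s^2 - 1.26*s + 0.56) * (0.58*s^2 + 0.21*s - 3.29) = -2.7202*s^5 - 0.1845*s^4 + 14.9891*s^3 - 4.48*s^2 + 4.263*s - 1.8424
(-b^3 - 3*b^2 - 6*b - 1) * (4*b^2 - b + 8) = -4*b^5 - 11*b^4 - 29*b^3 - 22*b^2 - 47*b - 8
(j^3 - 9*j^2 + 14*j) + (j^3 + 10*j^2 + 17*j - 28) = 2*j^3 + j^2 + 31*j - 28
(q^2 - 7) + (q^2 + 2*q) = 2*q^2 + 2*q - 7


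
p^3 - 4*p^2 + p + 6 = (p - 3)*(p - 2)*(p + 1)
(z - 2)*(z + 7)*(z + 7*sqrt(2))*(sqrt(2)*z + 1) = sqrt(2)*z^4 + 5*sqrt(2)*z^3 + 15*z^3 - 7*sqrt(2)*z^2 + 75*z^2 - 210*z + 35*sqrt(2)*z - 98*sqrt(2)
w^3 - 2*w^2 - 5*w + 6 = (w - 3)*(w - 1)*(w + 2)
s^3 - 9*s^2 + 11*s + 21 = (s - 7)*(s - 3)*(s + 1)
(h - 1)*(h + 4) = h^2 + 3*h - 4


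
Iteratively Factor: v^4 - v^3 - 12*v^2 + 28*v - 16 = (v - 1)*(v^3 - 12*v + 16) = (v - 1)*(v + 4)*(v^2 - 4*v + 4) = (v - 2)*(v - 1)*(v + 4)*(v - 2)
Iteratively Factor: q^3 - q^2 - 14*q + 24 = (q - 3)*(q^2 + 2*q - 8) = (q - 3)*(q - 2)*(q + 4)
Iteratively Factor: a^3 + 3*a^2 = (a)*(a^2 + 3*a) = a*(a + 3)*(a)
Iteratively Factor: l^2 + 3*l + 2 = (l + 2)*(l + 1)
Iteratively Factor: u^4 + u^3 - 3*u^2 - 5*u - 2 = (u + 1)*(u^3 - 3*u - 2) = (u + 1)^2*(u^2 - u - 2) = (u + 1)^3*(u - 2)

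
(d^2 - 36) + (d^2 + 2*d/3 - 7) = 2*d^2 + 2*d/3 - 43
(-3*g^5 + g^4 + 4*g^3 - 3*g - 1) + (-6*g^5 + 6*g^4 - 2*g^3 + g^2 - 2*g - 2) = -9*g^5 + 7*g^4 + 2*g^3 + g^2 - 5*g - 3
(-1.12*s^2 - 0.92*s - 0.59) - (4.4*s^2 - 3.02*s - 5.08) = -5.52*s^2 + 2.1*s + 4.49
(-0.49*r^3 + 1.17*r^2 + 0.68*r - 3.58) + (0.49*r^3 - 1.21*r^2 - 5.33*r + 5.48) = -0.04*r^2 - 4.65*r + 1.9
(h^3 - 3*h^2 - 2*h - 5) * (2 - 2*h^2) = -2*h^5 + 6*h^4 + 6*h^3 + 4*h^2 - 4*h - 10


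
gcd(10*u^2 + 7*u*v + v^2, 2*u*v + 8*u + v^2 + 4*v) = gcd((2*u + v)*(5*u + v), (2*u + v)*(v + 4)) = 2*u + v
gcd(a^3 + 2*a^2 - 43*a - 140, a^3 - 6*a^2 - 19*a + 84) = a^2 - 3*a - 28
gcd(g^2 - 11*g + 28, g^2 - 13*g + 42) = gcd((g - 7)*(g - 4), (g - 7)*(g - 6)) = g - 7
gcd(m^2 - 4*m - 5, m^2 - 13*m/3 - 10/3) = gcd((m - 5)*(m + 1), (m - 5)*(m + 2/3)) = m - 5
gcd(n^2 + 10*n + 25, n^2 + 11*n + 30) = n + 5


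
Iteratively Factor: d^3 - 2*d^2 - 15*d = (d - 5)*(d^2 + 3*d) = (d - 5)*(d + 3)*(d)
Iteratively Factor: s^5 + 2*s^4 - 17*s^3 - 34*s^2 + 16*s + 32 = (s + 2)*(s^4 - 17*s^2 + 16) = (s + 2)*(s + 4)*(s^3 - 4*s^2 - s + 4) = (s + 1)*(s + 2)*(s + 4)*(s^2 - 5*s + 4) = (s - 4)*(s + 1)*(s + 2)*(s + 4)*(s - 1)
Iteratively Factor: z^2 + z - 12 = (z - 3)*(z + 4)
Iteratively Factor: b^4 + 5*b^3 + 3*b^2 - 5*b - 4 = (b + 4)*(b^3 + b^2 - b - 1) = (b + 1)*(b + 4)*(b^2 - 1) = (b + 1)^2*(b + 4)*(b - 1)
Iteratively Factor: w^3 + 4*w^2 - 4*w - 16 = (w + 4)*(w^2 - 4) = (w - 2)*(w + 4)*(w + 2)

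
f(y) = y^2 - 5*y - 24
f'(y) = 2*y - 5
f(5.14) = -23.28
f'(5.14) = 5.28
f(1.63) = -29.49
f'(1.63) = -1.74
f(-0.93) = -18.49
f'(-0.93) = -6.86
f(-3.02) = 0.22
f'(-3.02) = -11.04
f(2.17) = -30.14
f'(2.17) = -0.66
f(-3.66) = 7.70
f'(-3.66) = -12.32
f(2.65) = -30.23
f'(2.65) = 0.30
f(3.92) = -28.23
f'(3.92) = 2.84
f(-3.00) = 0.00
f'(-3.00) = -11.00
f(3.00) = -30.00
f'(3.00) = 1.00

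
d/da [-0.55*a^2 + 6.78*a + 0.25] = 6.78 - 1.1*a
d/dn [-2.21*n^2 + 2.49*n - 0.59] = 2.49 - 4.42*n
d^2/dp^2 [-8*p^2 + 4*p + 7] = -16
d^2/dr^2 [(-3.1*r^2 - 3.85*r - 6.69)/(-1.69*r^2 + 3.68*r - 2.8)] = (-1.4210854715202e-14*r^4 + 60.55101*r^3 + 26.628654*r^2 - 358.947888*r + 245.831952)/(4.826809*r^6 - 31.531344*r^5 + 92.651208*r^4 - 154.318592*r^3 + 153.50496*r^2 - 86.5536*r + 21.952)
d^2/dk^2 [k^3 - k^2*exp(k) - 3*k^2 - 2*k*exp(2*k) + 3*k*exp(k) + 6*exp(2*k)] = -k^2*exp(k) - 8*k*exp(2*k) - k*exp(k) + 6*k + 16*exp(2*k) + 4*exp(k) - 6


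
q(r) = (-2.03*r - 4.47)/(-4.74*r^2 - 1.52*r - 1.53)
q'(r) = (-2.03*r - 4.47)*(9.48*r + 1.52)/(-4.74*r^2 - 1.52*r - 1.53)^2 - 2.03/(-4.74*r^2 - 1.52*r - 1.53)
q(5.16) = 0.11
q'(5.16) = -0.03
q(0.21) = 2.38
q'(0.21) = -3.07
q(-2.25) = -0.00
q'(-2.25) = 0.09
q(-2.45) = -0.02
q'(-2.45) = 0.06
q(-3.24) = -0.05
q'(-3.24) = 0.02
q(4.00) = 0.15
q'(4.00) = -0.05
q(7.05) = 0.08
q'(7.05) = -0.01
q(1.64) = 0.47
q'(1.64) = -0.35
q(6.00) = 0.09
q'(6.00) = -0.02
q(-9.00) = -0.04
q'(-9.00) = -0.00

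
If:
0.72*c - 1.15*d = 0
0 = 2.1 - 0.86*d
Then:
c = 3.90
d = 2.44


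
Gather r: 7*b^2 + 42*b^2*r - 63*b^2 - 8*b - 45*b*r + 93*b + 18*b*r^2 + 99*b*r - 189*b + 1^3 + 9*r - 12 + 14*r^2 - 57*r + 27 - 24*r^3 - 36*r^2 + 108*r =-56*b^2 - 104*b - 24*r^3 + r^2*(18*b - 22) + r*(42*b^2 + 54*b + 60) + 16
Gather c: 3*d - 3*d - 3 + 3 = 0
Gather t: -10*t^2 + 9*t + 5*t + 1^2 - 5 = -10*t^2 + 14*t - 4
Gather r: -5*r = -5*r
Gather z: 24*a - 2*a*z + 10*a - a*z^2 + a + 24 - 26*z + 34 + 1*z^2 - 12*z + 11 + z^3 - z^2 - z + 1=-a*z^2 + 35*a + z^3 + z*(-2*a - 39) + 70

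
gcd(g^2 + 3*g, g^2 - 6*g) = g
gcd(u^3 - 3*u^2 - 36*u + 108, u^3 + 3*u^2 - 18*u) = u^2 + 3*u - 18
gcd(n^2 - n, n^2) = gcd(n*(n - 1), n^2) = n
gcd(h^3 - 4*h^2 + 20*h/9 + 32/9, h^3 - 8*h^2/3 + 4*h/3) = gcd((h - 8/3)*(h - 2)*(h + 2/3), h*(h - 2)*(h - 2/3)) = h - 2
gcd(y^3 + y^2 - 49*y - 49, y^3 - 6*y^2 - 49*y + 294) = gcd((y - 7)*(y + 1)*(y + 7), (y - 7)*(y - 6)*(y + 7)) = y^2 - 49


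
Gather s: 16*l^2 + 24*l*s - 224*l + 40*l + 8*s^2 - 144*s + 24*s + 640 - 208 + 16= 16*l^2 - 184*l + 8*s^2 + s*(24*l - 120) + 448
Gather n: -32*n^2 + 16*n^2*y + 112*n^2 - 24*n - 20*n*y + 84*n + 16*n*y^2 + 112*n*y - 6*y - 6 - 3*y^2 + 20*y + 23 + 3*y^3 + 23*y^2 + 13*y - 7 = n^2*(16*y + 80) + n*(16*y^2 + 92*y + 60) + 3*y^3 + 20*y^2 + 27*y + 10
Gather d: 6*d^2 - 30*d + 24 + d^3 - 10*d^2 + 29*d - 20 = d^3 - 4*d^2 - d + 4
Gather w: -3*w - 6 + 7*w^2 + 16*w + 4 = 7*w^2 + 13*w - 2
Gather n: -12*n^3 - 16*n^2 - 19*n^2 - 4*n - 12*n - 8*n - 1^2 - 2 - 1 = -12*n^3 - 35*n^2 - 24*n - 4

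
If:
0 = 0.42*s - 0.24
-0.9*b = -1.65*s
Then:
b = 1.05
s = 0.57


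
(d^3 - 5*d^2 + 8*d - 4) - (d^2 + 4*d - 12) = d^3 - 6*d^2 + 4*d + 8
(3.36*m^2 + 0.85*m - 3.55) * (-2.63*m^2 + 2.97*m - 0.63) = -8.8368*m^4 + 7.7437*m^3 + 9.7442*m^2 - 11.079*m + 2.2365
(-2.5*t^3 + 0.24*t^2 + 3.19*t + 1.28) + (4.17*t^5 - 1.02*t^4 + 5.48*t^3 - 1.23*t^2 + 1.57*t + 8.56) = 4.17*t^5 - 1.02*t^4 + 2.98*t^3 - 0.99*t^2 + 4.76*t + 9.84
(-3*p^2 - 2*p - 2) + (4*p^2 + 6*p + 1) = p^2 + 4*p - 1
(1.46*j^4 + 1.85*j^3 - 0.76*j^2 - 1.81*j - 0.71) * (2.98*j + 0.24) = 4.3508*j^5 + 5.8634*j^4 - 1.8208*j^3 - 5.5762*j^2 - 2.5502*j - 0.1704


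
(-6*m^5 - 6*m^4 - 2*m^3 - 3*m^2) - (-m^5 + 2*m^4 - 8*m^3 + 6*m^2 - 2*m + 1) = -5*m^5 - 8*m^4 + 6*m^3 - 9*m^2 + 2*m - 1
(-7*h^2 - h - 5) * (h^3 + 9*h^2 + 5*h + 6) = -7*h^5 - 64*h^4 - 49*h^3 - 92*h^2 - 31*h - 30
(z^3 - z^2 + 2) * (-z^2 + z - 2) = -z^5 + 2*z^4 - 3*z^3 + 2*z - 4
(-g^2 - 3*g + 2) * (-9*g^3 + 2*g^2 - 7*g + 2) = 9*g^5 + 25*g^4 - 17*g^3 + 23*g^2 - 20*g + 4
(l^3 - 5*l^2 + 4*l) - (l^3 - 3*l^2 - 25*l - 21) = -2*l^2 + 29*l + 21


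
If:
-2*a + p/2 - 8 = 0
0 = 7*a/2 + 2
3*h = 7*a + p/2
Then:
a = -4/7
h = 20/21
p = 96/7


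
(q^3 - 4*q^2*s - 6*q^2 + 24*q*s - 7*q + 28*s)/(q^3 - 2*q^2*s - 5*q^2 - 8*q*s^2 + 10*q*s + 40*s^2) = (q^2 - 6*q - 7)/(q^2 + 2*q*s - 5*q - 10*s)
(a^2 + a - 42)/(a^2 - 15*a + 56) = (a^2 + a - 42)/(a^2 - 15*a + 56)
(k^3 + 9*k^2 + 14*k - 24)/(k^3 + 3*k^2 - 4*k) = (k + 6)/k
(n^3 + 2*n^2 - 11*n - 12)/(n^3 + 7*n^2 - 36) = (n^3 + 2*n^2 - 11*n - 12)/(n^3 + 7*n^2 - 36)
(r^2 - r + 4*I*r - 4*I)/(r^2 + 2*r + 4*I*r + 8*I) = (r - 1)/(r + 2)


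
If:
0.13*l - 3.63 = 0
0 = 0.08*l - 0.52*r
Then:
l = 27.92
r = 4.30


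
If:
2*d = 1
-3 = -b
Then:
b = 3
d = 1/2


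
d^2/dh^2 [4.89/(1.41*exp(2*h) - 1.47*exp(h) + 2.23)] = ((7.1883 - 27.5796*exp(h))*(1.41*exp(2*h) - 1.47*exp(h) + 2.23) + 4.89*(2.82*exp(h) - 1.47)*(5.64*exp(h) - 2.94)*exp(h))*exp(h)/(1.41*exp(2*h) - 1.47*exp(h) + 2.23)^3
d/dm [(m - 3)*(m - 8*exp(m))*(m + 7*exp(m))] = -m^2*exp(m) + 3*m^2 - 112*m*exp(2*m) + m*exp(m) - 6*m + 280*exp(2*m) + 3*exp(m)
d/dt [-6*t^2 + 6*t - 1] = 6 - 12*t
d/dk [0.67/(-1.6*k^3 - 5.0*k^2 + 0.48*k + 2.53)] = (3.216*k^2 + 6.7*k - 0.3216)/(1.6*k^3 + 5.0*k^2 - 0.48*k - 2.53)^2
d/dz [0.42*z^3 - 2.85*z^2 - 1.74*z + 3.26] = 1.26*z^2 - 5.7*z - 1.74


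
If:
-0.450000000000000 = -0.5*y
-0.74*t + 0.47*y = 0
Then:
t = 0.57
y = 0.90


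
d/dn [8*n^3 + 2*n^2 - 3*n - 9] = 24*n^2 + 4*n - 3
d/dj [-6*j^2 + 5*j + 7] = 5 - 12*j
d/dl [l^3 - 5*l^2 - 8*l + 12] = 3*l^2 - 10*l - 8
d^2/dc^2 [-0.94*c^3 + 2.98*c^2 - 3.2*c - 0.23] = 5.96 - 5.64*c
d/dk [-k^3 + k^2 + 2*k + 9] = -3*k^2 + 2*k + 2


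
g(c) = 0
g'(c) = 0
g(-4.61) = 0.00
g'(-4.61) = 0.00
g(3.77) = 0.00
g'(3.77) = 0.00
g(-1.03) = 0.00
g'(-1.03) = 0.00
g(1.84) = 0.00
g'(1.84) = 0.00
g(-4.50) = 0.00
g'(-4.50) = 0.00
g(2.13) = 0.00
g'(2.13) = 0.00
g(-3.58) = 0.00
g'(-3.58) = 0.00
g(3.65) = 0.00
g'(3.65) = 0.00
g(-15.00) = 0.00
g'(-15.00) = 0.00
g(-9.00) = 0.00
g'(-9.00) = 0.00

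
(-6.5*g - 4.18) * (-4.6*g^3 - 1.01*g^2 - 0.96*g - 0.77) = 29.9*g^4 + 25.793*g^3 + 10.4618*g^2 + 9.0178*g + 3.2186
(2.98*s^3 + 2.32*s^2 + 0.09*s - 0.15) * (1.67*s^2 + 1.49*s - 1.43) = 4.9766*s^5 + 8.3146*s^4 - 0.654300000000001*s^3 - 3.434*s^2 - 0.3522*s + 0.2145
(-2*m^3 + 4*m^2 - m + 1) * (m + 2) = -2*m^4 + 7*m^2 - m + 2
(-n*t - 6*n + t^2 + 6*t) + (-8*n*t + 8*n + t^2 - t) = -9*n*t + 2*n + 2*t^2 + 5*t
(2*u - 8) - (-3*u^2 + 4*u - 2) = 3*u^2 - 2*u - 6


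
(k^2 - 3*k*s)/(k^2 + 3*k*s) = (k - 3*s)/(k + 3*s)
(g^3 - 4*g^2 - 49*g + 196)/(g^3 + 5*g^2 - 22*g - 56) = (g - 7)/(g + 2)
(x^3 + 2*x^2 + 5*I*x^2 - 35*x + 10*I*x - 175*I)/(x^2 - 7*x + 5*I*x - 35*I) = (x^2 + 2*x - 35)/(x - 7)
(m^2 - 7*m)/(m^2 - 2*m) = (m - 7)/(m - 2)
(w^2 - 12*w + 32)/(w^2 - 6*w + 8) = (w - 8)/(w - 2)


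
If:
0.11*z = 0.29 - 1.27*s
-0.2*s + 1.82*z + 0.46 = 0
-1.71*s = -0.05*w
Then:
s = 0.25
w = 8.48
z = -0.23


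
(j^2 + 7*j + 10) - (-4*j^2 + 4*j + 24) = 5*j^2 + 3*j - 14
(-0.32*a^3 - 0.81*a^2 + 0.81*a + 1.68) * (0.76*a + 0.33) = -0.2432*a^4 - 0.7212*a^3 + 0.3483*a^2 + 1.5441*a + 0.5544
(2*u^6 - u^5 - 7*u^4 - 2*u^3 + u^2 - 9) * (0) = 0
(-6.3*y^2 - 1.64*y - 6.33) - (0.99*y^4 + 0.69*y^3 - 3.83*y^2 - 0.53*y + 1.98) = -0.99*y^4 - 0.69*y^3 - 2.47*y^2 - 1.11*y - 8.31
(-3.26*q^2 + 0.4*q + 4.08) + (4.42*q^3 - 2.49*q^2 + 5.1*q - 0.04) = 4.42*q^3 - 5.75*q^2 + 5.5*q + 4.04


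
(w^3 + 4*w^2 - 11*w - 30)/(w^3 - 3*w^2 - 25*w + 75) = (w + 2)/(w - 5)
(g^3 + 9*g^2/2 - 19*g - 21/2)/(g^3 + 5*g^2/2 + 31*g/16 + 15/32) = 16*(g^2 + 4*g - 21)/(16*g^2 + 32*g + 15)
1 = 1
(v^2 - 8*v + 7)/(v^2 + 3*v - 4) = (v - 7)/(v + 4)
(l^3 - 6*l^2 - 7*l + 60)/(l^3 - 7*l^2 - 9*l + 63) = (l^2 - 9*l + 20)/(l^2 - 10*l + 21)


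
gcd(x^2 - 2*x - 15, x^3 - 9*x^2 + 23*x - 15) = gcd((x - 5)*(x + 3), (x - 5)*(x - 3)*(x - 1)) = x - 5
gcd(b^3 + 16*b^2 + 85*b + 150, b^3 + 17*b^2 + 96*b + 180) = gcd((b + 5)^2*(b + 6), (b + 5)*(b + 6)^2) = b^2 + 11*b + 30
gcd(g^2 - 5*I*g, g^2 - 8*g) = g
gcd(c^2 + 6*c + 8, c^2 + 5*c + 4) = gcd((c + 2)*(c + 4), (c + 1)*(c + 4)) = c + 4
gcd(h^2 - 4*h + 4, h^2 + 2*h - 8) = h - 2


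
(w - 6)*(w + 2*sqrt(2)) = w^2 - 6*w + 2*sqrt(2)*w - 12*sqrt(2)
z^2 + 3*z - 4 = (z - 1)*(z + 4)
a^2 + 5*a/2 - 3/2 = (a - 1/2)*(a + 3)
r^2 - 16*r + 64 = (r - 8)^2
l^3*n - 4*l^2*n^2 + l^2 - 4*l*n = l*(l - 4*n)*(l*n + 1)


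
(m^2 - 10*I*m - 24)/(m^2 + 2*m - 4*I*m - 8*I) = (m - 6*I)/(m + 2)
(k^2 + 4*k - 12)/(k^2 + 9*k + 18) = (k - 2)/(k + 3)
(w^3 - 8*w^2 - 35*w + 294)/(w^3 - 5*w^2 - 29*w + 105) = (w^2 - w - 42)/(w^2 + 2*w - 15)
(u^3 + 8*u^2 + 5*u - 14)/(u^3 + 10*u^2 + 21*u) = (u^2 + u - 2)/(u*(u + 3))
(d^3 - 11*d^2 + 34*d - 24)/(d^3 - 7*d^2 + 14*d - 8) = (d - 6)/(d - 2)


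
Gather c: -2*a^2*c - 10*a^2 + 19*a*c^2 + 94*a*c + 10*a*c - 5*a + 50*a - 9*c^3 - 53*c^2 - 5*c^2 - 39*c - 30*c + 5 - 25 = -10*a^2 + 45*a - 9*c^3 + c^2*(19*a - 58) + c*(-2*a^2 + 104*a - 69) - 20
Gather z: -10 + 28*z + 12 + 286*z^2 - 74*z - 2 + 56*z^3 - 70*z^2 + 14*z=56*z^3 + 216*z^2 - 32*z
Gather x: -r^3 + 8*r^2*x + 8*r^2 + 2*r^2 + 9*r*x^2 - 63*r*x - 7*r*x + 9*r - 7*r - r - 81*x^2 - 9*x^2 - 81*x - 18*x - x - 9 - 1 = -r^3 + 10*r^2 + r + x^2*(9*r - 90) + x*(8*r^2 - 70*r - 100) - 10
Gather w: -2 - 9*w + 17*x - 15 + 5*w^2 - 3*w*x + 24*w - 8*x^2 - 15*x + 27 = 5*w^2 + w*(15 - 3*x) - 8*x^2 + 2*x + 10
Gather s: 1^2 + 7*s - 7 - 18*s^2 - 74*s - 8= -18*s^2 - 67*s - 14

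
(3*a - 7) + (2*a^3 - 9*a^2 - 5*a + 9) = 2*a^3 - 9*a^2 - 2*a + 2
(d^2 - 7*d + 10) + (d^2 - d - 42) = 2*d^2 - 8*d - 32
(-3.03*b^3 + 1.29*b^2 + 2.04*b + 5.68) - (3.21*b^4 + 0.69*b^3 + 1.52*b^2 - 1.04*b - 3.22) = -3.21*b^4 - 3.72*b^3 - 0.23*b^2 + 3.08*b + 8.9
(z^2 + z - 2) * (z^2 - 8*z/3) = z^4 - 5*z^3/3 - 14*z^2/3 + 16*z/3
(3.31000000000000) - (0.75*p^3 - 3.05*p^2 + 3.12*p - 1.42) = -0.75*p^3 + 3.05*p^2 - 3.12*p + 4.73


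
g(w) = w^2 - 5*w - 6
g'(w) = 2*w - 5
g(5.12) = -5.39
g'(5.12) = 5.24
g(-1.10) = 0.71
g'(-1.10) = -7.20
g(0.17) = -6.82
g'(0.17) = -4.66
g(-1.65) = 4.97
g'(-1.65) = -8.30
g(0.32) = -7.50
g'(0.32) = -4.36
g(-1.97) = 7.73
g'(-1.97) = -8.94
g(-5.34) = 49.22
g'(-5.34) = -15.68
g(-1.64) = 4.89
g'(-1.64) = -8.28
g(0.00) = -6.00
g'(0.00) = -5.00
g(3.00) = -12.00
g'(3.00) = 1.00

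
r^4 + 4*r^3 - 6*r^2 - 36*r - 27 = (r - 3)*(r + 1)*(r + 3)^2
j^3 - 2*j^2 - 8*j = j*(j - 4)*(j + 2)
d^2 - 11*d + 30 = (d - 6)*(d - 5)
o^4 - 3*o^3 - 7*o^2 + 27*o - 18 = (o - 3)*(o - 2)*(o - 1)*(o + 3)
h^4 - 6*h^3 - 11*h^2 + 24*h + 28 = (h - 7)*(h - 2)*(h + 1)*(h + 2)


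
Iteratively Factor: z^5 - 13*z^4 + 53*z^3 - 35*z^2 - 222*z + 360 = (z + 2)*(z^4 - 15*z^3 + 83*z^2 - 201*z + 180) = (z - 5)*(z + 2)*(z^3 - 10*z^2 + 33*z - 36) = (z - 5)*(z - 3)*(z + 2)*(z^2 - 7*z + 12) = (z - 5)*(z - 4)*(z - 3)*(z + 2)*(z - 3)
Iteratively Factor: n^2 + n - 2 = (n - 1)*(n + 2)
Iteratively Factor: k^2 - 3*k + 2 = (k - 2)*(k - 1)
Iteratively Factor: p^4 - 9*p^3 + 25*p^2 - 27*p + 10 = (p - 5)*(p^3 - 4*p^2 + 5*p - 2) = (p - 5)*(p - 1)*(p^2 - 3*p + 2) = (p - 5)*(p - 1)^2*(p - 2)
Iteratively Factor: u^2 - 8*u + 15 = (u - 5)*(u - 3)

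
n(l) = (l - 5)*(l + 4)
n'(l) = 2*l - 1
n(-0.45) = -19.35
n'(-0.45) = -1.90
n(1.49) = -19.27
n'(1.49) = 1.98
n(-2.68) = -10.14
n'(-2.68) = -6.36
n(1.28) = -19.64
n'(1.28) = 1.56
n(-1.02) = -17.94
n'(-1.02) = -3.04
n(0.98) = -20.02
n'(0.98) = 0.96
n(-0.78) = -18.61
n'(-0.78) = -2.56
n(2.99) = -14.05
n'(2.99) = 4.98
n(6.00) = 10.00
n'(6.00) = 11.00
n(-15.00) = 220.00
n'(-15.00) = -31.00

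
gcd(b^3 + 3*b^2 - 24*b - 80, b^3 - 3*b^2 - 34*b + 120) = b - 5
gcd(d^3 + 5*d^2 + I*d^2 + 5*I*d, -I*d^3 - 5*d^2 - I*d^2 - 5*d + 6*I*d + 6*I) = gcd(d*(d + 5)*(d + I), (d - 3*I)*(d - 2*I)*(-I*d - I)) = 1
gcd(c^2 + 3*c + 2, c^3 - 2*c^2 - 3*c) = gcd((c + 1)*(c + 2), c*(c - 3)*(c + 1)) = c + 1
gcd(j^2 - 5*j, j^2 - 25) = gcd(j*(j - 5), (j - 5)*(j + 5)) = j - 5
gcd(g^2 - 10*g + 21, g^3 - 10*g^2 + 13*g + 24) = g - 3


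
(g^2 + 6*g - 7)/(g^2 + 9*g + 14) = (g - 1)/(g + 2)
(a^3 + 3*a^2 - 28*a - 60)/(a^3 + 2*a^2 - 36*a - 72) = (a - 5)/(a - 6)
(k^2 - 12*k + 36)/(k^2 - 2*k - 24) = (k - 6)/(k + 4)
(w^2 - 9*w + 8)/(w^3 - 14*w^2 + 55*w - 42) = (w - 8)/(w^2 - 13*w + 42)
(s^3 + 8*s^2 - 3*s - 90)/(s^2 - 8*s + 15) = (s^2 + 11*s + 30)/(s - 5)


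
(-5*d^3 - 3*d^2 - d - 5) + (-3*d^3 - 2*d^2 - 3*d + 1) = -8*d^3 - 5*d^2 - 4*d - 4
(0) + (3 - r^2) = 3 - r^2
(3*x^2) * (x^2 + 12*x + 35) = 3*x^4 + 36*x^3 + 105*x^2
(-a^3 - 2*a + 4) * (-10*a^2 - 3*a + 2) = 10*a^5 + 3*a^4 + 18*a^3 - 34*a^2 - 16*a + 8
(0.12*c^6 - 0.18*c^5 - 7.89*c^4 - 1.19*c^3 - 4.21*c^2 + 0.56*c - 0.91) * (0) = 0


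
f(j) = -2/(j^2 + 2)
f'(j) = 4*j/(j^2 + 2)^2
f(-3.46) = -0.14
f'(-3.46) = -0.07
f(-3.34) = -0.15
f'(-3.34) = -0.08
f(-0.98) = -0.68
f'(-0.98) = -0.45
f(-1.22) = -0.57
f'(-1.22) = -0.40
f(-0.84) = -0.74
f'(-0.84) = -0.46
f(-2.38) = -0.26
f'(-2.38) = -0.16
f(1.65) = -0.42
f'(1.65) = 0.30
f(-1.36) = -0.52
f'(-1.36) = -0.37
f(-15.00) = -0.00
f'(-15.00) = 0.00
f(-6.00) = -0.05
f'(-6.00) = -0.02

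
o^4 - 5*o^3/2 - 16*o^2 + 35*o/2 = o*(o - 5)*(o - 1)*(o + 7/2)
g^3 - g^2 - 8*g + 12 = (g - 2)^2*(g + 3)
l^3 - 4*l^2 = l^2*(l - 4)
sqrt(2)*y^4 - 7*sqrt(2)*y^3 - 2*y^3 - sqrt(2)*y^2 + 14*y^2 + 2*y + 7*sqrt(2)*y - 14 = (y - 7)*(y - 1)*(y - sqrt(2))*(sqrt(2)*y + sqrt(2))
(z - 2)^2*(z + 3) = z^3 - z^2 - 8*z + 12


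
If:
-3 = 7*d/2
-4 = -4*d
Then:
No Solution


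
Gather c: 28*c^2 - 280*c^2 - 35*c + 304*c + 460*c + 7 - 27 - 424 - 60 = -252*c^2 + 729*c - 504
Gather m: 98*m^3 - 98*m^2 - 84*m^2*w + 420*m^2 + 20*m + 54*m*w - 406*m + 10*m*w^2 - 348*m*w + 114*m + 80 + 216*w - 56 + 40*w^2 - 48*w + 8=98*m^3 + m^2*(322 - 84*w) + m*(10*w^2 - 294*w - 272) + 40*w^2 + 168*w + 32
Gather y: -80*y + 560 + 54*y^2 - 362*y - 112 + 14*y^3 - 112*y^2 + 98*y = 14*y^3 - 58*y^2 - 344*y + 448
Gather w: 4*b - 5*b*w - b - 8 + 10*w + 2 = 3*b + w*(10 - 5*b) - 6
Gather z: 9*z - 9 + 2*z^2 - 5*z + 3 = 2*z^2 + 4*z - 6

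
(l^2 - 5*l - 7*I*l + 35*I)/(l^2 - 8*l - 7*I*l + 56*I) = (l - 5)/(l - 8)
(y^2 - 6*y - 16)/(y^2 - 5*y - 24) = (y + 2)/(y + 3)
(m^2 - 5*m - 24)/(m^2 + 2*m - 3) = (m - 8)/(m - 1)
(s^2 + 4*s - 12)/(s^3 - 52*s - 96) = (s - 2)/(s^2 - 6*s - 16)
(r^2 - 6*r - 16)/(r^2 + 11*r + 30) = (r^2 - 6*r - 16)/(r^2 + 11*r + 30)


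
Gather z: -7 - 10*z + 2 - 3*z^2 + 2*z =-3*z^2 - 8*z - 5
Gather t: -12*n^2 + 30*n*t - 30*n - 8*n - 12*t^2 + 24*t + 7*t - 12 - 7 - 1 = -12*n^2 - 38*n - 12*t^2 + t*(30*n + 31) - 20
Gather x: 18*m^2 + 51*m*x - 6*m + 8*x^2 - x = 18*m^2 - 6*m + 8*x^2 + x*(51*m - 1)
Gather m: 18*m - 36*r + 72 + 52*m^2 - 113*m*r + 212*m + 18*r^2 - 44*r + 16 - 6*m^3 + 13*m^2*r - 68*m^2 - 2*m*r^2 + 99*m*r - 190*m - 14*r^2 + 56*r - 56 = -6*m^3 + m^2*(13*r - 16) + m*(-2*r^2 - 14*r + 40) + 4*r^2 - 24*r + 32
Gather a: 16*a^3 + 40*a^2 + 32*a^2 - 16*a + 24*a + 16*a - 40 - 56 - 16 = 16*a^3 + 72*a^2 + 24*a - 112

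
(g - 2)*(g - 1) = g^2 - 3*g + 2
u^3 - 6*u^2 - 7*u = u*(u - 7)*(u + 1)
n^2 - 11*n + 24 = (n - 8)*(n - 3)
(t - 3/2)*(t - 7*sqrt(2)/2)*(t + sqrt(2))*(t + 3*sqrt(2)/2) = t^4 - 3*t^3/2 - sqrt(2)*t^3 - 29*t^2/2 + 3*sqrt(2)*t^2/2 - 21*sqrt(2)*t/2 + 87*t/4 + 63*sqrt(2)/4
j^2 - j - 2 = (j - 2)*(j + 1)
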